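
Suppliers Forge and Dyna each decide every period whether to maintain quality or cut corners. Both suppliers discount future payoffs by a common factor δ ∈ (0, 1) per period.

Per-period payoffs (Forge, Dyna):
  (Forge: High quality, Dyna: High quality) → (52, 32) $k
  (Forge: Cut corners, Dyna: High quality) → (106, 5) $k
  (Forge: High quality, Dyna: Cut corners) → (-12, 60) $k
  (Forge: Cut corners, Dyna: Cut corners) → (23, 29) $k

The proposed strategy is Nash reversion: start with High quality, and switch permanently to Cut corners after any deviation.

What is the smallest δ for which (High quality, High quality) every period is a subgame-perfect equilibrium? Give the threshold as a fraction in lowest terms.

28/31

Forge: cooperation gives 52 each period; deviation gives 106 once then 23 forever.
  52/(1−δ) ≥ 106 + 23δ/(1−δ) ⇒ δ ≥ 54/83.
Dyna: cooperation gives 32 each period; deviation gives 60 once then 29 forever.
  δ ≥ 28/31.
Both must hold, so the binding constraint is Dyna's: δ ≥ 28/31.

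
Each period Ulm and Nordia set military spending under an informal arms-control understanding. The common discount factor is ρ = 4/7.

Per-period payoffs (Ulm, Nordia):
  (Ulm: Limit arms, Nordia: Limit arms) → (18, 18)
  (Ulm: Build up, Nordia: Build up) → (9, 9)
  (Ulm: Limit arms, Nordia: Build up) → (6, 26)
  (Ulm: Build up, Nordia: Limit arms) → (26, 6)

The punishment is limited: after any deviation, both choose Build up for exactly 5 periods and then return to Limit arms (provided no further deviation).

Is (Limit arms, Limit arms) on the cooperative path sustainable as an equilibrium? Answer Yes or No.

Yes

Comparing payoff streams over the 6 periods until play realigns: cooperate → 18(1+ρ+…+ρ^5); deviate → 26 + 9(ρ+…+ρ^5).
Cooperation is sustained iff (18−9)(ρ+…+ρ^5) ≥ 26−18.
ρ+…+ρ^5 = 4/7·(1−(4/7)^5)/(1−4/7) = 1.2521, and (26−18)/(18−9) = 0.8889.
1.2521 ≥ 0.8889, so cooperation is sustainable.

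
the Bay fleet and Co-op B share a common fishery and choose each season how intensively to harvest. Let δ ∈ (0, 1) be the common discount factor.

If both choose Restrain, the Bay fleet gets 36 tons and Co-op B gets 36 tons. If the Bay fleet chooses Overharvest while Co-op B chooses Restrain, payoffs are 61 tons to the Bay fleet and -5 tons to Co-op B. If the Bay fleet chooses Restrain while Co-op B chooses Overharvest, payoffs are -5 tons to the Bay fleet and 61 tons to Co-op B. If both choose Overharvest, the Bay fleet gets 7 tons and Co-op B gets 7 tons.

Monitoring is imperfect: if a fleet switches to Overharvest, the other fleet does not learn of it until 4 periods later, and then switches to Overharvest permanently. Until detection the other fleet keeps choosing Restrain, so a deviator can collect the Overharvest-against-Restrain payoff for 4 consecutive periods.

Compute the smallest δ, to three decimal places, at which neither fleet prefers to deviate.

0.825

A deviator earns 61 for 4 periods, then 7 forever; cooperating earns 36 forever. Multiplying the IC by (1−δ):
36 ≥ 61(1−δ^4) + 7δ^4, so 54·δ^4 ≥ 25 and δ^4 ≥ 25/54.
δ ≥ (25/54)^(1/4) ≈ 0.825.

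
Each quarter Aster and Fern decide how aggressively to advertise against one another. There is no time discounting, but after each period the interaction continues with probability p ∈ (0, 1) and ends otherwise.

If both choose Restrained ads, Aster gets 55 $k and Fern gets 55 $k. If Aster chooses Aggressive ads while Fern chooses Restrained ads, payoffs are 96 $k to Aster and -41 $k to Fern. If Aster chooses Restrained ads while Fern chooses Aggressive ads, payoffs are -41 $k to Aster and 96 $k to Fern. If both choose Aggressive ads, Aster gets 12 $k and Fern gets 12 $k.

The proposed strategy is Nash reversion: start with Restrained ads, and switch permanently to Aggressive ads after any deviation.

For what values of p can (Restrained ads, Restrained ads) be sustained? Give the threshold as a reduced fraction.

41/84

Expected cooperation value is 55 + p·55 + p²·55 + … = 55/(1−p); deviation gives 96 + p·12/(1−p).
55 ≥ 96(1−p) + 12p ⇒ 84p ≥ 41 ⇒ p ≥ 41/84.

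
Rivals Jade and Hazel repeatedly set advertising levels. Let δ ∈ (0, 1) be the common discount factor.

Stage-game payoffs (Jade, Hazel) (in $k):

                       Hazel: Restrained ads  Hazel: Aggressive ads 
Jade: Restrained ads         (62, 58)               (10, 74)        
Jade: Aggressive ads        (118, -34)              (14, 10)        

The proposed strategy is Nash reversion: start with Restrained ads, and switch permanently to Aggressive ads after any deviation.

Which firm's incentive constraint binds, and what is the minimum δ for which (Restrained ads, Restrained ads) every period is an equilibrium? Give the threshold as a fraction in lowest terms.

Jade; δ ≥ 7/13

Jade's threshold: (118−62)/(118−14) = 7/13.
Hazel's threshold: (74−58)/(74−10) = 1/4.
7/13 > 1/4, so Jade binds and δ* = 7/13.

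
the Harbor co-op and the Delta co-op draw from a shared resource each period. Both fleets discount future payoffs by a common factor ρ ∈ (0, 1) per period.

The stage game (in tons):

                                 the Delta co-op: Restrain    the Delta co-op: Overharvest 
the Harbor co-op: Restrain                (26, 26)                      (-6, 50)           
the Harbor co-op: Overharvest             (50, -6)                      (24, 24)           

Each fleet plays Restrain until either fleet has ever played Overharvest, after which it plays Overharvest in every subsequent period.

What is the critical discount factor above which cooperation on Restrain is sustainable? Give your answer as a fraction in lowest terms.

12/13

One-period gain from deviating is 50 − 26 = 24. The loss is 26 − 24 = 2 in every subsequent period, with present value 2·ρ/(1−ρ).
Deviation is unprofitable when 2·ρ/(1−ρ) ≥ 24, i.e. ρ/(1−ρ) ≥ 12.
Equivalently ρ ≥ 24/(24+2) = 12/13.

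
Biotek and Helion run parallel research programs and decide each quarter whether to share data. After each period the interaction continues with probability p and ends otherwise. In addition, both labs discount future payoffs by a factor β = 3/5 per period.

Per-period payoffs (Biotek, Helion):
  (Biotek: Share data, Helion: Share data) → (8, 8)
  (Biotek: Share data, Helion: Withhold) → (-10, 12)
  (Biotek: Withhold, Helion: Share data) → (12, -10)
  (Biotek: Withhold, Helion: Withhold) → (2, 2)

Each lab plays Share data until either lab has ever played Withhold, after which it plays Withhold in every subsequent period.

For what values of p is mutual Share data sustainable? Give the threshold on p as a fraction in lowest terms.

Expected continuation weight on next period's payoff is β·p = 3/5·p, which plays the role of the discount factor.
Cooperation requires 3/5·p ≥ (12−8)/(12−2) = 2/5, hence p ≥ 2/3.

2/3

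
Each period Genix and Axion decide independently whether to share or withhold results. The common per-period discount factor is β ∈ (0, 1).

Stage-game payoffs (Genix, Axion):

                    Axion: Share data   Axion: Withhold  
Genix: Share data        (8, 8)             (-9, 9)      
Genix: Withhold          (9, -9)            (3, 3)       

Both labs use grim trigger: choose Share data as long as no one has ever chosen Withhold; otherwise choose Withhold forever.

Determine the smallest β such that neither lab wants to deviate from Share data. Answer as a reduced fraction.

1/6

8/(1−β) ≥ 9 + 3β/(1−β)
8 ≥ 9 − 6β
β ≥ 1/6.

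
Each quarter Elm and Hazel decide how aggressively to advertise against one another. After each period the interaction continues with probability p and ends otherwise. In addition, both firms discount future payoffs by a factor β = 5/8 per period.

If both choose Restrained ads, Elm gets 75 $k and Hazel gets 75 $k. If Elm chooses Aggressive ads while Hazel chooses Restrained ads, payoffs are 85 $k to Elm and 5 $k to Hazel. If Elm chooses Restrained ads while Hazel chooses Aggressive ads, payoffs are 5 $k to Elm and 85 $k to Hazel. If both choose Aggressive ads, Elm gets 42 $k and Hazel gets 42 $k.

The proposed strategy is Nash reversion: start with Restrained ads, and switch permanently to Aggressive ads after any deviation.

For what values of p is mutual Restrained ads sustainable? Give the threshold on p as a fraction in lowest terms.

16/43

Expected continuation weight on next period's payoff is β·p = 5/8·p, which plays the role of the discount factor.
Cooperation requires 5/8·p ≥ (85−75)/(85−42) = 10/43, hence p ≥ 16/43.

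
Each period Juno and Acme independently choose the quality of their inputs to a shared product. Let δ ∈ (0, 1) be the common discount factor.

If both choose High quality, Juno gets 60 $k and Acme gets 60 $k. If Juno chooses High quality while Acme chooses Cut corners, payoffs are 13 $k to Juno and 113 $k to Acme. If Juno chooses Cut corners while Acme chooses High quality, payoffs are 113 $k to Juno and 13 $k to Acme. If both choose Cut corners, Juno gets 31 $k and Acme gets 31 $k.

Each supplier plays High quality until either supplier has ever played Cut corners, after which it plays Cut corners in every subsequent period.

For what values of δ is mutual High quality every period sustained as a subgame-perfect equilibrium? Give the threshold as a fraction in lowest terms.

53/82

60/(1−δ) ≥ 113 + 31δ/(1−δ)
60 ≥ 113 − 82δ
δ ≥ 53/82.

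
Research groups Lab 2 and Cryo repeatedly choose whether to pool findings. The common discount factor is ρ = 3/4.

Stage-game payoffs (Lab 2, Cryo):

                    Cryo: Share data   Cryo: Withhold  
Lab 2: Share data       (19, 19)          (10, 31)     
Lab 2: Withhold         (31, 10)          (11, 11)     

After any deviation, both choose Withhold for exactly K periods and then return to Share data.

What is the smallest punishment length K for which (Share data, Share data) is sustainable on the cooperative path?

No profitable deviation requires (19−11)(ρ+…+ρ^K) ≥ 31−19, i.e. ρ+…+ρ^K ≥ 3/2 ≈ 1.5000.
With ρ = 3/4, the partial sums are K=1: 0.7500, K=2: 1.3125, K=3: 1.7344.
K = 3 is the first length at which the sum reaches 1.5000.

3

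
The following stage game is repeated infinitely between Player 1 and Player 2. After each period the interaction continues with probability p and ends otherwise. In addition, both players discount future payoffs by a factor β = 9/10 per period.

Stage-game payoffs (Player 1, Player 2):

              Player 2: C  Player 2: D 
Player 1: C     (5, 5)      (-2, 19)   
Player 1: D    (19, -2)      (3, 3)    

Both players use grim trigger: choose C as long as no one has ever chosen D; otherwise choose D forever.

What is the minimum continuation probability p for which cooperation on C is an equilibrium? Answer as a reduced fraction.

With continuation probability p and discount β, the effective per-period discount factor is βp.
Grim-trigger IC: βp ≥ (19−5)/(19−3) = 7/8.
So p ≥ (7/8)/(9/10) = 35/36.

35/36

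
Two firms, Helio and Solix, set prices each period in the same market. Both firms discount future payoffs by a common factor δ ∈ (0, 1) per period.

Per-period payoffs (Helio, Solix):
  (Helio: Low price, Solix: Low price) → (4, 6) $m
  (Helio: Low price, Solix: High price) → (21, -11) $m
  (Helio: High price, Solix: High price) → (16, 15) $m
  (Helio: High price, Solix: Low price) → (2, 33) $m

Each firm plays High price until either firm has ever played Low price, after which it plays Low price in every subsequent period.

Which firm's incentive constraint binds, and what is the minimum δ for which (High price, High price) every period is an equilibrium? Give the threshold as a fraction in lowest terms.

For Helio: deviation gain 21−16 = 5, per-period punishment loss 16−4 = 12. IC gives δ ≥ 5/17.
For Solix: gain 18, loss 9 per period, so δ ≥ 18/27 = 2/3.
The tighter constraint is Solix's, so cooperation needs δ ≥ 2/3.

Solix; δ ≥ 2/3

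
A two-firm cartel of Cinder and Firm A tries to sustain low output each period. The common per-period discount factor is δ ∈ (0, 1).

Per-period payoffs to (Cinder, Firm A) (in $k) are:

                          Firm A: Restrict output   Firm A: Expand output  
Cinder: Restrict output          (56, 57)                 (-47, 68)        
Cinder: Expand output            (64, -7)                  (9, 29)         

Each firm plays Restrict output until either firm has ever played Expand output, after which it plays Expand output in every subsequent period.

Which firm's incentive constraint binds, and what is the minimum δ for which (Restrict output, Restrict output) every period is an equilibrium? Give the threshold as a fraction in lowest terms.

Firm A; δ ≥ 11/39

Cinder: cooperation gives 56 each period; deviation gives 64 once then 9 forever.
  56/(1−δ) ≥ 64 + 9δ/(1−δ) ⇒ δ ≥ 8/55.
Firm A: cooperation gives 57 each period; deviation gives 68 once then 29 forever.
  δ ≥ 11/39.
Both must hold, so the binding constraint is Firm A's: δ ≥ 11/39.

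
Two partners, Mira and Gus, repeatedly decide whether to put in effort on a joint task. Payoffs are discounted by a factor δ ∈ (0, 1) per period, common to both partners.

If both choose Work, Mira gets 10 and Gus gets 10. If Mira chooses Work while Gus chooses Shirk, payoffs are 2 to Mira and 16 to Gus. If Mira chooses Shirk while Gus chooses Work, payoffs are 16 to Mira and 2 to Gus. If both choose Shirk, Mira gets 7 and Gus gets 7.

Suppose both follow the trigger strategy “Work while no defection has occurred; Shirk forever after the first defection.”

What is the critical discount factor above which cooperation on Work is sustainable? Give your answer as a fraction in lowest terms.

10/(1−δ) ≥ 16 + 7δ/(1−δ)
10 ≥ 16 − 9δ
δ ≥ 6/9 = 2/3.

2/3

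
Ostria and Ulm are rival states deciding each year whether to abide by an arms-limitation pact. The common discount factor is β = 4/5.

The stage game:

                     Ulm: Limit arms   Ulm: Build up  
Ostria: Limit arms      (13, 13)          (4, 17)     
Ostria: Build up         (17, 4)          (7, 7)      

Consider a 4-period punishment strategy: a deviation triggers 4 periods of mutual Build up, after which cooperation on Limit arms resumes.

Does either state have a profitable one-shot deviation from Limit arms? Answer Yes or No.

No

Comparing payoff streams over the 5 periods until play realigns: cooperate → 13(1+β+…+β^4); deviate → 17 + 7(β+…+β^4).
Cooperation is sustained iff (13−7)(β+…+β^4) ≥ 17−13.
β+…+β^4 = 4/5·(1−(4/5)^4)/(1−4/5) = 2.3616, and (17−13)/(13−7) = 0.6667.
2.3616 ≥ 0.6667, so cooperation is sustainable.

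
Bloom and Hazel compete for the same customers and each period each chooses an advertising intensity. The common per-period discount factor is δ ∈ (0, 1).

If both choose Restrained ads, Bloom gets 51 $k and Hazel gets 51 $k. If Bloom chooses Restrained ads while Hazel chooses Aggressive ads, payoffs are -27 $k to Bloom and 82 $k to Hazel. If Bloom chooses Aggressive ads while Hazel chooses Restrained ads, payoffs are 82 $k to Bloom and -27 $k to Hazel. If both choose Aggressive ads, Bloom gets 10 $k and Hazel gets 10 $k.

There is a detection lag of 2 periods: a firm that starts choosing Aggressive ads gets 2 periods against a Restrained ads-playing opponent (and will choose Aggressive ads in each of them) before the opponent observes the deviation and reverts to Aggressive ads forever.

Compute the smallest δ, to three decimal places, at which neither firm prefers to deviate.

A deviator earns 82 for 2 periods, then 10 forever; cooperating earns 51 forever. Multiplying the IC by (1−δ):
51 ≥ 82(1−δ^2) + 10δ^2, so 72·δ^2 ≥ 31 and δ^2 ≥ 31/72.
δ ≥ (31/72)^(1/2) ≈ 0.656.

0.656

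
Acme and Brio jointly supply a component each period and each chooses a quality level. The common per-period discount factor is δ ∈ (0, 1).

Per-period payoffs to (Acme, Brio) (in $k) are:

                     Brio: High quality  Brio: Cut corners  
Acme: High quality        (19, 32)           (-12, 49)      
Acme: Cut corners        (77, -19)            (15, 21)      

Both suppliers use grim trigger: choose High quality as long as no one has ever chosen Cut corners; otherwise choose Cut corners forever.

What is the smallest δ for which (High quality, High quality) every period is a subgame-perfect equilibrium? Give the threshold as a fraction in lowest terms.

29/31

Acme's threshold: (77−19)/(77−15) = 29/31.
Brio's threshold: (49−32)/(49−21) = 17/28.
29/31 > 17/28, so Acme binds and δ* = 29/31.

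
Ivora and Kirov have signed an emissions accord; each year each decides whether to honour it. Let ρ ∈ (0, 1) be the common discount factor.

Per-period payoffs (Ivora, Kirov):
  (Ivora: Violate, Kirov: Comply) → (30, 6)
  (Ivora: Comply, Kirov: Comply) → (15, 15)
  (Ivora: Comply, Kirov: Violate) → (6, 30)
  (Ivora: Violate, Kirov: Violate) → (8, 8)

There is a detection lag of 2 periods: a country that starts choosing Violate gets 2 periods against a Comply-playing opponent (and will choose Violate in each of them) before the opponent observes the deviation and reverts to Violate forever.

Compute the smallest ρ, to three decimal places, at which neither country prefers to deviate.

The best deviation is to choose Violate for all 2 undetected periods, earning 30 each, then 8 forever once detected.
Deviation value: 30(1−ρ^2)/(1−ρ) + 8ρ^2/(1−ρ); cooperation value: 15/(1−ρ).
IC: 15 ≥ 30(1−ρ^2) + 8ρ^2 = 30 − 22ρ^2.
So ρ^2 ≥ 15/22, giving ρ ≥ (15/22)^(1/2) ≈ 0.826.

0.826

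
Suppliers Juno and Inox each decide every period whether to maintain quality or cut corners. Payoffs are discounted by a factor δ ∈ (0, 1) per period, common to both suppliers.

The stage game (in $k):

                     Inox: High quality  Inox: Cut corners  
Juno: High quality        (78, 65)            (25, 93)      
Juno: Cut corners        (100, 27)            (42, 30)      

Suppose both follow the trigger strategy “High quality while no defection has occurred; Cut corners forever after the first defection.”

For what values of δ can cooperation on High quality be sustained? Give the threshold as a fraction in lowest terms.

4/9

For Juno: deviation gain 100−78 = 22, per-period punishment loss 78−42 = 36. IC gives δ ≥ 22/58 = 11/29.
For Inox: gain 28, loss 35 per period, so δ ≥ 28/63 = 4/9.
The tighter constraint is Inox's, so cooperation needs δ ≥ 4/9.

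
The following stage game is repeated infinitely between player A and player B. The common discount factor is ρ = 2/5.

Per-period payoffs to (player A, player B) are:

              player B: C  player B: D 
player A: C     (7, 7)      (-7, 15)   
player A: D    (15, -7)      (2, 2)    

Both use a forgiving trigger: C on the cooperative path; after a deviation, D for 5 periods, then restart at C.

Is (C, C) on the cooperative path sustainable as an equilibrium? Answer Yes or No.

IC: ρ+…+ρ^5 ≥ (15−7)/(7−2) = 8/5.
At ρ = 2/5: partial sum = 0.6598 < 1.6000. Cooperation not sustainable.

No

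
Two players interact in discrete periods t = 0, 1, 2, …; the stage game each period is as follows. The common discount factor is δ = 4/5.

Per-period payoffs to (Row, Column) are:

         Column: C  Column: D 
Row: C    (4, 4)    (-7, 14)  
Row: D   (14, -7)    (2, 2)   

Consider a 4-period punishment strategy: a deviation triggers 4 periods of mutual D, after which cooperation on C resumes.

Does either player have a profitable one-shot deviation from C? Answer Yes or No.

IC: δ+…+δ^4 ≥ (14−4)/(4−2) = 5.
At δ = 4/5: partial sum = 2.3616 < 5.0000. Cooperation not sustainable.

Yes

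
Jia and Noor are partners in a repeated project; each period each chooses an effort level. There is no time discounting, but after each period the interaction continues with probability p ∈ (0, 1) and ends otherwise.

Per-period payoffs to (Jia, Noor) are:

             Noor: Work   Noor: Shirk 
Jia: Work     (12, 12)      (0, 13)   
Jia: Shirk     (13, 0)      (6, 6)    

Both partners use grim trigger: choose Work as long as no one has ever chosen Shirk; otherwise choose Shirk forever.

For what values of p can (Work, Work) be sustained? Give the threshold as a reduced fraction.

With no time discounting, the continuation probability p plays the role of the discount factor.
Grim-trigger IC: 12/(1−p) ≥ 13 + 6p/(1−p) ⇒ p ≥ (13−12)/(13−6) = 1/7.

1/7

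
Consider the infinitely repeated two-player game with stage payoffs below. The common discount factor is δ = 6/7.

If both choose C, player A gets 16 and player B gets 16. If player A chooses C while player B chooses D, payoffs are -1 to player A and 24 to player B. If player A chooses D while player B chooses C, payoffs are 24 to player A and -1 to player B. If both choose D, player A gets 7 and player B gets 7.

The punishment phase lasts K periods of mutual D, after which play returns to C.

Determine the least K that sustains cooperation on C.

IC: δ(1−δ^K)/(1−δ) ≥ (24−16)/(16−7) = 8/9.
With δ = 6/7: need 1 − δ^K ≥ 8/9·(1−6/7)/(6/7), i.e. δ^K ≤ 0.8519.
Since (6/7)^1 = 0.8571 and (6/7)^2 = 0.7347, the smallest such K is 2.

2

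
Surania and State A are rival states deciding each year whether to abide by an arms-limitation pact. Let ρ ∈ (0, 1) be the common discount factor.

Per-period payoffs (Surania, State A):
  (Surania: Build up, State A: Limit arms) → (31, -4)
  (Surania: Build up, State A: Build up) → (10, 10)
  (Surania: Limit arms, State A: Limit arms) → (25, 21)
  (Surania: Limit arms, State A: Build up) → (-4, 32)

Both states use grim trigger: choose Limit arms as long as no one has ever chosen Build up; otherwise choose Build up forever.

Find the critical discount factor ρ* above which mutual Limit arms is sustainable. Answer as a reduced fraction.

Surania's threshold: (31−25)/(31−10) = 2/7.
State A's threshold: (32−21)/(32−10) = 1/2.
2/7 < 1/2, so State A binds and ρ* = 1/2.

1/2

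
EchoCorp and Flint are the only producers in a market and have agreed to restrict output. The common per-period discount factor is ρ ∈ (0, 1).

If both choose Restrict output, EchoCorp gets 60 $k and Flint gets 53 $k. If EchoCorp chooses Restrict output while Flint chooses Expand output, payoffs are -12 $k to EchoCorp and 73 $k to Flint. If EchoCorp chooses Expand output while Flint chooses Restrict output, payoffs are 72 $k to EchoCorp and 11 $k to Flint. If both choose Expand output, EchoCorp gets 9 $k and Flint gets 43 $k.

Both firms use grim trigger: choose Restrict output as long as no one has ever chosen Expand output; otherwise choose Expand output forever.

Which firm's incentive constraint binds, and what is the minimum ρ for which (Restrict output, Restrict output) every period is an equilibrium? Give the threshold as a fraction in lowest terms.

Flint; ρ ≥ 2/3

EchoCorp's threshold: (72−60)/(72−9) = 4/21.
Flint's threshold: (73−53)/(73−43) = 2/3.
4/21 < 2/3, so Flint binds and ρ* = 2/3.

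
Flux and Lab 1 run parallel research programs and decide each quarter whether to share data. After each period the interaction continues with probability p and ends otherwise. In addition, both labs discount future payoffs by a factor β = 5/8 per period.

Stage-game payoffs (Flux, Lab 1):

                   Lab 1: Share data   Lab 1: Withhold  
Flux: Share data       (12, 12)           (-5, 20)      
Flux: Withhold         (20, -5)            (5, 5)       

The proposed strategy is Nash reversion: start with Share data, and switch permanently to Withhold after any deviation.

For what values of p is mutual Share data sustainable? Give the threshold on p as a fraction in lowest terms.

Expected continuation weight on next period's payoff is β·p = 5/8·p, which plays the role of the discount factor.
Cooperation requires 5/8·p ≥ (20−12)/(20−5) = 8/15, hence p ≥ 64/75.

64/75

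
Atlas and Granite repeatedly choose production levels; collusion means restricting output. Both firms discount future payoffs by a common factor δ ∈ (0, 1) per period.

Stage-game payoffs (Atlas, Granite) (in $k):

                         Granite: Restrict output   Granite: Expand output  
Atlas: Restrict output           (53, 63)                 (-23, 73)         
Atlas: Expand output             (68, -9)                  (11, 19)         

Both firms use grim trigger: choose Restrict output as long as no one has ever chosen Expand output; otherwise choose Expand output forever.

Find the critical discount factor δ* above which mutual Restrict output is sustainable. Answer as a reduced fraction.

5/19

Atlas: cooperation gives 53 each period; deviation gives 68 once then 11 forever.
  53/(1−δ) ≥ 68 + 11δ/(1−δ) ⇒ δ ≥ 15/57 = 5/19.
Granite: cooperation gives 63 each period; deviation gives 73 once then 19 forever.
  δ ≥ 10/54 = 5/27.
Both must hold, so the binding constraint is Atlas's: δ ≥ 5/19.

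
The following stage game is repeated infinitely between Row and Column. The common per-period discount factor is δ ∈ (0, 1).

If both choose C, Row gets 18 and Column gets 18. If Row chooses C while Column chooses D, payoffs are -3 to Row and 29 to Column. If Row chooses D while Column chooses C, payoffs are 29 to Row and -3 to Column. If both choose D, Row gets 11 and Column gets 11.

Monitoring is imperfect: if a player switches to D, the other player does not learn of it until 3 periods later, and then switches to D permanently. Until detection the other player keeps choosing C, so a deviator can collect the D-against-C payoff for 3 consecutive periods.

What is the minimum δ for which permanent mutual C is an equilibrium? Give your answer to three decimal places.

0.849

Deviating for the 3 undetected periods gains 29−18 = 11 per period over cooperation, then loses 18−11 = 7 per period forever once punishment starts.
Gain: 11(1 + δ + … + δ^2); loss: 7·δ^3/(1−δ).
No profitable deviation ⇔ 11(1−δ^3) ≤ 7·δ^3, i.e. δ^3 ≥ 11/(11+7) = 11/18.
Hence δ ≥ (11/18)^(1/3) ≈ 0.849.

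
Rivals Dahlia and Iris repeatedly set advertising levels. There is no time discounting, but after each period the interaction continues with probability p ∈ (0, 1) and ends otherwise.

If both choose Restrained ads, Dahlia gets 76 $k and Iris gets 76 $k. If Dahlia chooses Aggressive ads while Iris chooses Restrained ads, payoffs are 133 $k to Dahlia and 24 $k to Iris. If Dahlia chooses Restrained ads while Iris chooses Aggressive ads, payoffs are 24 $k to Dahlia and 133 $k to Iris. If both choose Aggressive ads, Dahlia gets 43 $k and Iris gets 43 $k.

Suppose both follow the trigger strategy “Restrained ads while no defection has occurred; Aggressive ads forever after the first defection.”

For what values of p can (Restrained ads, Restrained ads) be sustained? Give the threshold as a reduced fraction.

With no time discounting, the continuation probability p plays the role of the discount factor.
Grim-trigger IC: 76/(1−p) ≥ 133 + 43p/(1−p) ⇒ p ≥ (133−76)/(133−43) = 19/30.

19/30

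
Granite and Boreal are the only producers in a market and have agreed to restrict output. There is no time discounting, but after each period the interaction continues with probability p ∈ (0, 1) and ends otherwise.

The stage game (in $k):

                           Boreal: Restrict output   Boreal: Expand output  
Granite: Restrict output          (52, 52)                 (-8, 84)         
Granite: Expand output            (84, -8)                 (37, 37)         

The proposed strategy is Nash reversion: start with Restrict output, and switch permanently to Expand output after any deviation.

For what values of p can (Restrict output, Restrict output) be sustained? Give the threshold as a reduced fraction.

Expected cooperation value is 52 + p·52 + p²·52 + … = 52/(1−p); deviation gives 84 + p·37/(1−p).
52 ≥ 84(1−p) + 37p ⇒ 47p ≥ 32 ⇒ p ≥ 32/47.

32/47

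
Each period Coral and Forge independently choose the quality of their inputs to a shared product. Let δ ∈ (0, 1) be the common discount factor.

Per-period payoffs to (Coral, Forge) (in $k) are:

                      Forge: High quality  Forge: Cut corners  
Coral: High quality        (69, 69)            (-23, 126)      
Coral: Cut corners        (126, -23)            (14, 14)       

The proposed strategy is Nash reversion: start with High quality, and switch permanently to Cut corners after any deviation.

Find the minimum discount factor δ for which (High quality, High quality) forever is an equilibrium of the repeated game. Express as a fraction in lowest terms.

57/112

Cooperation forever yields 69 each period: 69/(1−δ).
Deviating yields 126 once, then 14 forever: 126 + 14δ/(1−δ).
No profitable deviation requires 69/(1−δ) ≥ 126 + 14δ/(1−δ).
Multiplying by (1−δ): 69 ≥ 126(1−δ) + 14δ = 126 − 112δ.
So 112δ ≥ 57, i.e. δ ≥ 57/112.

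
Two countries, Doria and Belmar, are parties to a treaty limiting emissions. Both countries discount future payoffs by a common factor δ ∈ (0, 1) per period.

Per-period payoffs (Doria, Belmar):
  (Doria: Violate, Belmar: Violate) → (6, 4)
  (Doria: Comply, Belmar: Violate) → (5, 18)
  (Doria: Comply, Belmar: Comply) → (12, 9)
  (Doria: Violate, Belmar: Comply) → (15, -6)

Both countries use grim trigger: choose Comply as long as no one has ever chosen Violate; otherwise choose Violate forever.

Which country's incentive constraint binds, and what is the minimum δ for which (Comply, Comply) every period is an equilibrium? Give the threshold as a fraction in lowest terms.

Belmar; δ ≥ 9/14

For Doria: deviation gain 15−12 = 3, per-period punishment loss 12−6 = 6. IC gives δ ≥ 3/9 = 1/3.
For Belmar: gain 9, loss 5 per period, so δ ≥ 9/14.
The tighter constraint is Belmar's, so cooperation needs δ ≥ 9/14.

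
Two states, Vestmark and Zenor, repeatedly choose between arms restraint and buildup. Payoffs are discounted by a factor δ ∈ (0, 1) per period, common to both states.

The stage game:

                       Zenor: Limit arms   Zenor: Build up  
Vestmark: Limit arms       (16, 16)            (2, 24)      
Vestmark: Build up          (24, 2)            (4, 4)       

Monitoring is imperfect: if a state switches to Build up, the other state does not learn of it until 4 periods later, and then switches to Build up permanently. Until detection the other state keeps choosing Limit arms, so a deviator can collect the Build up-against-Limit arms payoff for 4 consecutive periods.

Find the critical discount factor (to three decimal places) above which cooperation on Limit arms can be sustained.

0.795

The best deviation is to choose Build up for all 4 undetected periods, earning 24 each, then 4 forever once detected.
Deviation value: 24(1−δ^4)/(1−δ) + 4δ^4/(1−δ); cooperation value: 16/(1−δ).
IC: 16 ≥ 24(1−δ^4) + 4δ^4 = 24 − 20δ^4.
So δ^4 ≥ 8/20 = 2/5, giving δ ≥ (2/5)^(1/4) ≈ 0.795.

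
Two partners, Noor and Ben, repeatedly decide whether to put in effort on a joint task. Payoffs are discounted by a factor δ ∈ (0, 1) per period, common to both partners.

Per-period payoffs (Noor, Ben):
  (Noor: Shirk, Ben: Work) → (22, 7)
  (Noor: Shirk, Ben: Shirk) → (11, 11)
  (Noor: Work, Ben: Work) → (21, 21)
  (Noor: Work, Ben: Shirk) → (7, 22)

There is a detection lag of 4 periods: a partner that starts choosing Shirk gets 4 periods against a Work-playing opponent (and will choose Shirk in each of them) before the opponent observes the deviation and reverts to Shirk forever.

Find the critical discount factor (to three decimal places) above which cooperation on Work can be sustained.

0.549

The best deviation is to choose Shirk for all 4 undetected periods, earning 22 each, then 11 forever once detected.
Deviation value: 22(1−δ^4)/(1−δ) + 11δ^4/(1−δ); cooperation value: 21/(1−δ).
IC: 21 ≥ 22(1−δ^4) + 11δ^4 = 22 − 11δ^4.
So δ^4 ≥ 1/11, giving δ ≥ (1/11)^(1/4) ≈ 0.549.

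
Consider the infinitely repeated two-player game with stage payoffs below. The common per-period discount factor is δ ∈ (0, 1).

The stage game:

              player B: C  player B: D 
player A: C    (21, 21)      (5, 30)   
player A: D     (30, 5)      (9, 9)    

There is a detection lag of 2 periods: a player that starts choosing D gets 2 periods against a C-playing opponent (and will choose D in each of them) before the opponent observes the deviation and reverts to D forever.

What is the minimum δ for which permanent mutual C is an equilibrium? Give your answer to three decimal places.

Deviating for the 2 undetected periods gains 30−21 = 9 per period over cooperation, then loses 21−9 = 12 per period forever once punishment starts.
Gain: 9(1 + δ + … + δ^1); loss: 12·δ^2/(1−δ).
No profitable deviation ⇔ 9(1−δ^2) ≤ 12·δ^2, i.e. δ^2 ≥ 9/(9+12) = 3/7.
Hence δ ≥ (3/7)^(1/2) ≈ 0.655.

0.655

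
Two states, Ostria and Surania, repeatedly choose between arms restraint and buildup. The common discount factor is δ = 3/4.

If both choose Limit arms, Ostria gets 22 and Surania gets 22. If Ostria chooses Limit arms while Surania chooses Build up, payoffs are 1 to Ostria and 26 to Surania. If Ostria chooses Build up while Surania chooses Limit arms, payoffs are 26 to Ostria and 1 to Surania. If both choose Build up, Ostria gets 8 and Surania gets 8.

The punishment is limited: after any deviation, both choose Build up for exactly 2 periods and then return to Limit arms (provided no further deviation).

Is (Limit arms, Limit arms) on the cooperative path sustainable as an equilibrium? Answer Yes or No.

Yes

A one-shot deviation gives 26 now, then 8 for 2 periods, then back to 22.
Gain from deviating: (26−22) today; loss: (22−8) in each of the next 2 periods.
No-deviation condition: (22−8)(δ+…+δ^2) ≥ 26−22, i.e. δ+…+δ^2 ≥ 2/7.
At δ = 3/4: δ+…+δ^2 = 1.3125 ≥ 0.2857.
So cooperation is sustainable.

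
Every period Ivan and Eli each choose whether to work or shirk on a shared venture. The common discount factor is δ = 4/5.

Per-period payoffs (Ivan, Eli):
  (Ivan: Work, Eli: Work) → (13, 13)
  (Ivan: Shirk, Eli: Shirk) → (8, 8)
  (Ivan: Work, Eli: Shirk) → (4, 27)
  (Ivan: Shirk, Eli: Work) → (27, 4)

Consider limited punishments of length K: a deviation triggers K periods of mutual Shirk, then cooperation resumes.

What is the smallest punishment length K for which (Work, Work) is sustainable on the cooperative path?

6

No profitable deviation requires (13−8)(δ+…+δ^K) ≥ 27−13, i.e. δ+…+δ^K ≥ 14/5 ≈ 2.8000.
With δ = 4/5, the partial sums are K=1: 0.8000, K=2: 1.4400, K=3: 1.9520, K=4: 2.3616, K=5: 2.6893, K=6: 2.9514.
K = 6 is the first length at which the sum reaches 2.8000.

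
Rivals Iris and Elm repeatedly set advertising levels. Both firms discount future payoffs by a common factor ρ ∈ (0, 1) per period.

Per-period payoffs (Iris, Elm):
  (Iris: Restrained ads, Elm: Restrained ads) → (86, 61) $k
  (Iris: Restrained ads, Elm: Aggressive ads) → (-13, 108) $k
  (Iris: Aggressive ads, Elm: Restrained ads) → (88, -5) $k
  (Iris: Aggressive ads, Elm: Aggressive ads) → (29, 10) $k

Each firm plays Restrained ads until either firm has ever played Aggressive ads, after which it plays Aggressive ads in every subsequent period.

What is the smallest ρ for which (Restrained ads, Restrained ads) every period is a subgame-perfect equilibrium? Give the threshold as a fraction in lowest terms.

47/98

For Iris: deviation gain 88−86 = 2, per-period punishment loss 86−29 = 57. IC gives ρ ≥ 2/59.
For Elm: gain 47, loss 51 per period, so ρ ≥ 47/98.
The tighter constraint is Elm's, so cooperation needs ρ ≥ 47/98.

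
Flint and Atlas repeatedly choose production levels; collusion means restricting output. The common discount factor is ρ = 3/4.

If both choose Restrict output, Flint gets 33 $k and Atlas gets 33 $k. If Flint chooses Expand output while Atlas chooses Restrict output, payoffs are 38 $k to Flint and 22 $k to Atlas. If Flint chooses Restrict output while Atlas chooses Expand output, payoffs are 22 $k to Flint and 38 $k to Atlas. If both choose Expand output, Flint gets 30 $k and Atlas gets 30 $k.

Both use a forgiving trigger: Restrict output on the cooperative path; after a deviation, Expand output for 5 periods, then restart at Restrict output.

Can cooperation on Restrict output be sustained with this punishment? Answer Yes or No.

A one-shot deviation gives 38 now, then 30 for 5 periods, then back to 33.
Gain from deviating: (38−33) today; loss: (33−30) in each of the next 5 periods.
No-deviation condition: (33−30)(ρ+…+ρ^5) ≥ 38−33, i.e. ρ+…+ρ^5 ≥ 5/3.
At ρ = 3/4: ρ+…+ρ^5 = 2.2881 ≥ 1.6667.
So cooperation is sustainable.

Yes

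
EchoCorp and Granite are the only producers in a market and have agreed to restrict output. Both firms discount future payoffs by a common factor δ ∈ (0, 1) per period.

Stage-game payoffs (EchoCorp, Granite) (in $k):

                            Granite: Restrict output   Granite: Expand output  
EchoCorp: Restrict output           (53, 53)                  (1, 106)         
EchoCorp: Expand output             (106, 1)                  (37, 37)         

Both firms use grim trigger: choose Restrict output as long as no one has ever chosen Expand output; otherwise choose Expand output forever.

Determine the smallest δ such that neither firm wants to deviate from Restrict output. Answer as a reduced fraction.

53/69

Under grim trigger the critical discount factor is (T−C)/(T−P) with T = 106, C = 53, P = 37.
δ* = (106−53)/(106−37) = 53/69.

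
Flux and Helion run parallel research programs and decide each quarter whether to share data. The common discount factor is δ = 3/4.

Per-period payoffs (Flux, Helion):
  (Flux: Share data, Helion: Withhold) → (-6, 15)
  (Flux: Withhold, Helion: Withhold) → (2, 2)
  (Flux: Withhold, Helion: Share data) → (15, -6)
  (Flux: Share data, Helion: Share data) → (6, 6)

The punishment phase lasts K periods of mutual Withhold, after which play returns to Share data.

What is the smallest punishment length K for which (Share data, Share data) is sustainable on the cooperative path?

Need Σ_{k=1}^{K} δ^k ≥ (15−6)/(6−2) = 2.2500 at δ = 3/4.
At K = 4 the sum is 2.0508 < 2.2500; at K = 5 it is 2.2881 ≥ 2.2500.
So the minimum punishment length is K = 5.

5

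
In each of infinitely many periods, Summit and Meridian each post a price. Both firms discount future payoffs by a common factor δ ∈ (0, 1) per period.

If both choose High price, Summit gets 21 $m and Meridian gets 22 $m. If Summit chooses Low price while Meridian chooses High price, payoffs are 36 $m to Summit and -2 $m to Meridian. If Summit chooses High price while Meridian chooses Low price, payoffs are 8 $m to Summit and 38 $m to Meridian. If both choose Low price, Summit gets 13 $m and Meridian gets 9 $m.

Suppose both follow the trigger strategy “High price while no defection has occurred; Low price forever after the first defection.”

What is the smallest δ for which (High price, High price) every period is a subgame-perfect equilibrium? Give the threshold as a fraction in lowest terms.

For Summit: deviation gain 36−21 = 15, per-period punishment loss 21−13 = 8. IC gives δ ≥ 15/23.
For Meridian: gain 16, loss 13 per period, so δ ≥ 16/29.
The tighter constraint is Summit's, so cooperation needs δ ≥ 15/23.

15/23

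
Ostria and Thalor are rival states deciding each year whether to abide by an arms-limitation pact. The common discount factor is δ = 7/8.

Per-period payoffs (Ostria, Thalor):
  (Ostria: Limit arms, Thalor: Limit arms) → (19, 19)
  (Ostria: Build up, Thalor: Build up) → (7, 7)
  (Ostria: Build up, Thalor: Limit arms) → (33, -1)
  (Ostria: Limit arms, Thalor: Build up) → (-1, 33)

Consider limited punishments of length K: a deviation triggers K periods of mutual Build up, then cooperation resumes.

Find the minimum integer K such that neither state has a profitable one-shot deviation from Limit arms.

IC: δ(1−δ^K)/(1−δ) ≥ (33−19)/(19−7) = 7/6.
With δ = 7/8: need 1 − δ^K ≥ 7/6·(1−7/8)/(7/8), i.e. δ^K ≤ 0.8333.
Since (7/8)^1 = 0.8750 and (7/8)^2 = 0.7656, the smallest such K is 2.

2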